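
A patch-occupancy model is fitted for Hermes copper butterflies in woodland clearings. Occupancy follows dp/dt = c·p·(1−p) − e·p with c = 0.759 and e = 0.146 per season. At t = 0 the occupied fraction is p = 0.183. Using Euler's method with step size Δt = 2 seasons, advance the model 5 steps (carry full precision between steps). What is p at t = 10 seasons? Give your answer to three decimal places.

Update rule: p ← p + [c·p·(1−p) − e·p]·Δt with Δt = 2.
step 1: Δp = +0.17352, p = 0.35652
step 2: Δp = +0.24415, p = 0.60067
step 3: Δp = +0.18872, p = 0.78939
step 4: Δp = +0.02187, p = 0.81126
step 5: Δp = -0.00446, p = 0.80680

0.807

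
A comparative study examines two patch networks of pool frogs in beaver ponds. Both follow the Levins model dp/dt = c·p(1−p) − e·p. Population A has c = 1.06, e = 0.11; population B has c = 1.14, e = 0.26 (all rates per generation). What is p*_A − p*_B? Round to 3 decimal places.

0.124

A: p*_A = 1 − 0.11/1.06 = 0.8962.
B: p*_B = 1 − 0.26/1.14 = 0.7719.
p*_A − p*_B = 0.8962 − 0.7719 = 0.1243.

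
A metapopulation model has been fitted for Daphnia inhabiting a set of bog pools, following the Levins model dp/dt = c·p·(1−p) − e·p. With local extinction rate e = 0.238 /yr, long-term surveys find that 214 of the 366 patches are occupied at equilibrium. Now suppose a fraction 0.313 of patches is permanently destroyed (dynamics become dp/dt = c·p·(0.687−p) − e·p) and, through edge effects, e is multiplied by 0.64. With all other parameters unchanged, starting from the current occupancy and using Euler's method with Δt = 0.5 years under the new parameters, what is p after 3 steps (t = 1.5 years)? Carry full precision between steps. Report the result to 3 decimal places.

Observed p* = 214/366 = 0.58470.
Balance c(1−p*) = e gives c = e/(1 − 0.58470) = 0.238/0.41530 = 0.57308.
Starting from p₀ = 0.58470; update p ← p + (dp/dt)·Δt with the new parameters.
t = 0.5: p = 0.58470 + (-0.02739) = 0.55731
t = 1: p = 0.55731 + (-0.02173) = 0.53557
t = 1.5: p = 0.53557 + (-0.01755) = 0.51802

0.518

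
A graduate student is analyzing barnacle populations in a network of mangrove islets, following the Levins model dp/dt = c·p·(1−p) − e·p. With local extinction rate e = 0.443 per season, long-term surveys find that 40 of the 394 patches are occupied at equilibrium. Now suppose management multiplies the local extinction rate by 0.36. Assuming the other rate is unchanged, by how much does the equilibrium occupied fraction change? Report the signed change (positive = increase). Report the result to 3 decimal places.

Observed p* = 40/394 = 0.10152.
Balance c(1−p*) = e gives c = e/(1 − 0.10152) = 0.443/0.89848 = 0.49305.
New p* = 1 − e/c = 1 − 0.15948/0.49305 = 0.67654.
Δp* = 0.67654 − 0.10152 = +0.57502.

0.575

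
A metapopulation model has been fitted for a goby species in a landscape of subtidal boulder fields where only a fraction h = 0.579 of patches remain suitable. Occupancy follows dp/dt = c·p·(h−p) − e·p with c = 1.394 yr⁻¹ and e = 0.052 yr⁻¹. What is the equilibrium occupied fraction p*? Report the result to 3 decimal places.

Setting dp/dt = 0 and dividing by p* gives c·(h−p*) = e.
So p* = h − e/c = 0.579 − 0.052/1.394 = 0.579 − 0.0373 = 0.5417.

0.542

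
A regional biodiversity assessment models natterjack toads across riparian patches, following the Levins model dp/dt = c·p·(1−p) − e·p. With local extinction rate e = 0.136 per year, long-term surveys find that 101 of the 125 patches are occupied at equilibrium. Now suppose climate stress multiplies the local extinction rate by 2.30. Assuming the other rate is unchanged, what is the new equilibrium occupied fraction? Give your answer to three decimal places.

0.558

Observed p* = 101/125 = 0.80800.
Balance c(1−p*) = e gives c = e/(1 − 0.80800) = 0.136/0.19200 = 0.70833.
New p* = 1 − e/c = 1 − 0.31280/0.70833 = 0.55840.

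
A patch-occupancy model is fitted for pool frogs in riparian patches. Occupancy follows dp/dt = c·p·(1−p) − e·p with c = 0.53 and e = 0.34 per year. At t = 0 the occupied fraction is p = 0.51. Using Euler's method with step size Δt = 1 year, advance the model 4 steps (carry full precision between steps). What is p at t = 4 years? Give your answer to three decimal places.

Update rule: p ← p + [c·p·(1−p) − e·p]·Δt with Δt = 1.
  1  |  dp/dt·Δt = -0.040953  |  p_1 = 0.469047
  2  |  dp/dt·Δt = -0.027484  |  p_2 = 0.441563
  3  |  dp/dt·Δt = -0.019441  |  p_3 = 0.422122
  4  |  dp/dt·Δt = -0.014236  |  p_4 = 0.407886

0.408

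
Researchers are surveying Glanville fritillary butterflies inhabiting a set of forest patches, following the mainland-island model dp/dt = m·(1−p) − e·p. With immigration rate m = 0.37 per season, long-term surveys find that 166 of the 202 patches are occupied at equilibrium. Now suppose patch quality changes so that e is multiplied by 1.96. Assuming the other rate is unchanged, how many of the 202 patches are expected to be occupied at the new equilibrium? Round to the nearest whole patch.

Observed p* = 166/202 = 0.82178.
Balance m(1−p*) = e·p* gives e = m(1−p*)/p* = 0.37×0.17822/0.82178 = 0.08024.
New p* = m/(m+e) = 0.37000/(0.37000+0.15727) = 0.70173.
Expected occupied = 202 × 0.70173 = 141.75 ≈ 142.

142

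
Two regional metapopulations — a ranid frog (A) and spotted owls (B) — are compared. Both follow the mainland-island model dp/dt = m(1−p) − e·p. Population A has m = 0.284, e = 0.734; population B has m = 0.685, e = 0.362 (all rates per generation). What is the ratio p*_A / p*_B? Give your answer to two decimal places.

A: p*_A = m/(m+e) = 0.284/1.0180 = 0.2790.
B: p*_B = 0.685/1.0470 = 0.6543.
p*_A / p*_B = 0.2790/0.6543 = 0.4264.

0.43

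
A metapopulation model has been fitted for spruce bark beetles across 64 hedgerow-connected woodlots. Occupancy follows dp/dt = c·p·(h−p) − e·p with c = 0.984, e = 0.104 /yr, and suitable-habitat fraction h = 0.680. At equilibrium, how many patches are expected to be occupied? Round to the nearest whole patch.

p* = h − e/c = 0.680 − 0.1057 = 0.5743.
Expected occupied patches = N × p* = 64 × 0.5743 = 36.76 ≈ 37.

37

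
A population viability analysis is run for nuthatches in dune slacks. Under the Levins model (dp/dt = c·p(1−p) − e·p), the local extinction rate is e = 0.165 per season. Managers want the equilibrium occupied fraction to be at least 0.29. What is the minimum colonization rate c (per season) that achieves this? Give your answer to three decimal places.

0.232

p* = 1 − e/c ≥ 0.29 requires e/c ≤ 0.7100, i.e. c ≥ e/0.7100.
c_min = 0.165/0.7100 = 0.2324.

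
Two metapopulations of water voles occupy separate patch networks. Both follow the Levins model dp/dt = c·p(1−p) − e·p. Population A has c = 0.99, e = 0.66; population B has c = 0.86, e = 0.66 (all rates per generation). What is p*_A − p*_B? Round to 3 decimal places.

A: p*_A = 1 − 0.66/0.99 = 0.3333.
B: p*_B = 1 − 0.66/0.86 = 0.2326.
p*_A − p*_B = 0.3333 − 0.2326 = 0.1008.

0.101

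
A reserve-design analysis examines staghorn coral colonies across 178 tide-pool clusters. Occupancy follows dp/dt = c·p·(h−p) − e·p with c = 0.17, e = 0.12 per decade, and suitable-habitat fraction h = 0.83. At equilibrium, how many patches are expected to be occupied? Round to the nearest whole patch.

22

p* = h − e/c = 0.83 − 0.7059 = 0.1241.
Expected occupied patches = N × p* = 178 × 0.1241 = 22.09 ≈ 22.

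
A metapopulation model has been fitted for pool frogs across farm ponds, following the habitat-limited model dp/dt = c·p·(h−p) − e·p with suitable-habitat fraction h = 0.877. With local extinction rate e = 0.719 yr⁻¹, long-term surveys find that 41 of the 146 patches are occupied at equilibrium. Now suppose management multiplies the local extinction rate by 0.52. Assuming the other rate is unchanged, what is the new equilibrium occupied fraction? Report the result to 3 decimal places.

Observed p* = 41/146 = 0.28082.
Balance c(h−p*) = e gives c = e/(0.877 − 0.28082) = 0.719/0.59618 = 1.20601.
New p* = 0.877 − e/c = 0.877 − 0.37388/1.20601 = 0.56699.

0.567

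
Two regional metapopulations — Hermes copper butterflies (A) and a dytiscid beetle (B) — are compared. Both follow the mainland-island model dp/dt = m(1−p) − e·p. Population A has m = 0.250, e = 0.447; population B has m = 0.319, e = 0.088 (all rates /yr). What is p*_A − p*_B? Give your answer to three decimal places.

A: p*_A = m/(m+e) = 0.250/0.6970 = 0.3587.
B: p*_B = 0.319/0.4070 = 0.7838.
p*_A − p*_B = 0.3587 − 0.7838 = -0.4251.

-0.425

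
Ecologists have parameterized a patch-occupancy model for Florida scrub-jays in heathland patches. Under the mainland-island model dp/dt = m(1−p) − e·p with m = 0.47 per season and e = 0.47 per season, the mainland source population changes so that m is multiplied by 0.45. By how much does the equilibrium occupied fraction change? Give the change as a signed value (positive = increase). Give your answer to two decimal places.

-0.19

Before: p* = 0.47/(0.47+0.47) = 0.5000.
After: m = 0.2115, e = 0.47; p* = 0.2115/0.6815 = 0.3103.
Δp* = 0.3103 − 0.5000 = -0.1897.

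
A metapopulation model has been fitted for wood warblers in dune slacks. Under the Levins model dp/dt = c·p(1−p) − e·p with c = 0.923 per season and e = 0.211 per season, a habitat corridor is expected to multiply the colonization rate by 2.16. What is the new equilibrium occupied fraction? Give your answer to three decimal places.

0.894

Before: p* = 1 − 0.211/0.923 = 0.7714.
After the change, c = 1.99368, e = 0.211, so p* = 1 − 0.211/1.99368 = 0.8942.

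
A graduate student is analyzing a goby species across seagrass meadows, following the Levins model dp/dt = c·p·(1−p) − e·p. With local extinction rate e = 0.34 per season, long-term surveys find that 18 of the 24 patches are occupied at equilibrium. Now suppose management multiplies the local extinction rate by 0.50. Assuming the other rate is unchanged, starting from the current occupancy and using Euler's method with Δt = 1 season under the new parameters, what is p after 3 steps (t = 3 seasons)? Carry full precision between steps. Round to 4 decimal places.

Observed p* = 18/24 = 0.75000.
Balance c(1−p*) = e gives c = e/(1 − 0.75000) = 0.34/0.25000 = 1.36000.
Starting from p₀ = 0.75000; update p ← p + (dp/dt)·Δt with the new parameters.
  1  |  dp/dt·Δt = +0.127500  |  p_1 = 0.877500
  2  |  dp/dt·Δt = -0.002983  |  p_2 = 0.874517
  3  |  dp/dt·Δt = +0.000575  |  p_3 = 0.875092

0.8751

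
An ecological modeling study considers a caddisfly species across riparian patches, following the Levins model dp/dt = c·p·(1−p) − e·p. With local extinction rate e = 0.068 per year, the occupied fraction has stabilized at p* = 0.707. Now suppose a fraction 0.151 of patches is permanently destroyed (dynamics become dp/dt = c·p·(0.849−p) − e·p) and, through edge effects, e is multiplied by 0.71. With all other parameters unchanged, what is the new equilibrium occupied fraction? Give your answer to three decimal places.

0.641

Balance c(1−p*) = e gives c = e/(1 − 0.70700) = 0.068/0.29300 = 0.23208.
New p* = 0.849 − e/c = 0.849 − 0.04828/0.23208 = 0.64097.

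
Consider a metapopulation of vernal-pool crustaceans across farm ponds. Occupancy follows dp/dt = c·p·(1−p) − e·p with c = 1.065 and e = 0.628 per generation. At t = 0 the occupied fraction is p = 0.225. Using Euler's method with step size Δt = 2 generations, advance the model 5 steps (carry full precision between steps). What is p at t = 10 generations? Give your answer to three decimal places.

Update rule: p ← p + [c·p·(1−p) − e·p]·Δt with Δt = 2.
p: 0.22500 → 0.31382  (Δp = +0.08882)
p: 0.31382 → 0.37833  (Δp = +0.06451)
p: 0.37833 → 0.40412  (Δp = +0.02579)
p: 0.40412 → 0.40946  (Δp = +0.00535)
p: 0.40946 → 0.41022  (Δp = +0.00075)

0.410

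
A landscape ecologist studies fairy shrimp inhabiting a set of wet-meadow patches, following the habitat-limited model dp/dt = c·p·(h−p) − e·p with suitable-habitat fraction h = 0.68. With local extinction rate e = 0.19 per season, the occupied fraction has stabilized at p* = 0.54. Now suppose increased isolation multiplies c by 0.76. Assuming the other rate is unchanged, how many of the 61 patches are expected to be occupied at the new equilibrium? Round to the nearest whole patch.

30

Balance c(h−p*) = e gives c = e/(0.68 − 0.54000) = 0.19/0.14000 = 1.35714.
New p* = 0.68 − e/c = 0.68 − 0.19000/1.03143 = 0.49579.
Expected occupied = 61 × 0.49579 = 30.24 ≈ 30.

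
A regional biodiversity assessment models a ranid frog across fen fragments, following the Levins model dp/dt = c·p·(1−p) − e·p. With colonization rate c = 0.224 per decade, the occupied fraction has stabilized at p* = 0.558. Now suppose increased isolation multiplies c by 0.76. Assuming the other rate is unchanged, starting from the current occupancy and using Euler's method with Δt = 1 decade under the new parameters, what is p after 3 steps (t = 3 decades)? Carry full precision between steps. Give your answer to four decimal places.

Balance c(1−p*) = e gives e = 0.224×(1 − 0.55800) = 0.09901.
Starting from p₀ = 0.55800; update p ← p + (dp/dt)·Δt with the new parameters.
p: 0.55800 → 0.54474  (Δp = -0.01326)
p: 0.54474 → 0.53303  (Δp = -0.01171)
p: 0.53303 → 0.52263  (Δp = -0.01040)

0.5226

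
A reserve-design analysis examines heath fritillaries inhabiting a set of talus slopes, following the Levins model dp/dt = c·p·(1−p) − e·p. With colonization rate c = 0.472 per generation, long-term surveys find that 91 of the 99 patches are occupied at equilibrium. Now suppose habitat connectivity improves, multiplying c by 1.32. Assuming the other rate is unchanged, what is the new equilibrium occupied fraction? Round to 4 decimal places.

Observed p* = 91/99 = 0.91919.
Balance c(1−p*) = e gives e = 0.472×(1 − 0.91919) = 0.03814.
New p* = 1 − e/c = 1 − 0.03814/0.62304 = 0.93878.

0.9388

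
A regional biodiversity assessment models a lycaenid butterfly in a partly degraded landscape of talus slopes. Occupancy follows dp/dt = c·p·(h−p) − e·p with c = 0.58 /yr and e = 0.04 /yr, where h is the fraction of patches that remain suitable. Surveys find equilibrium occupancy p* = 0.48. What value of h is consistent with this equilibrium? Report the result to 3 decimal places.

0.549

At equilibrium c(h−p*) = e, so h = p* + e/c.
h = 0.48 + 0.04/0.58 = 0.48 + 0.0690 = 0.5490.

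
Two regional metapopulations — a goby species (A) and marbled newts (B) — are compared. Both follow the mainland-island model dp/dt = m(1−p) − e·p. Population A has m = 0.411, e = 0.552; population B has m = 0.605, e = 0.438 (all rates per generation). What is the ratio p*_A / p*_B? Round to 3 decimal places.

A: p*_A = m/(m+e) = 0.411/0.9630 = 0.4268.
B: p*_B = 0.605/1.0430 = 0.5801.
p*_A / p*_B = 0.4268/0.5801 = 0.7358.

0.736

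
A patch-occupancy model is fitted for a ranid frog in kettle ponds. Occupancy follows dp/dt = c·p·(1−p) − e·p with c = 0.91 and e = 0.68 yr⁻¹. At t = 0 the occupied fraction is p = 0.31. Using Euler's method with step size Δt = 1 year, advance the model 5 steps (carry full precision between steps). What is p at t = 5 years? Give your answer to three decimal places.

0.265

Update rule: p ← p + [c·p·(1−p) − e·p]·Δt with Δt = 1.
step 1: Δp = -0.01615, p = 0.29385
step 2: Δp = -0.01099, p = 0.28286
step 3: Δp = -0.00775, p = 0.27511
step 4: Δp = -0.00560, p = 0.26951
step 5: Δp = -0.00411, p = 0.26540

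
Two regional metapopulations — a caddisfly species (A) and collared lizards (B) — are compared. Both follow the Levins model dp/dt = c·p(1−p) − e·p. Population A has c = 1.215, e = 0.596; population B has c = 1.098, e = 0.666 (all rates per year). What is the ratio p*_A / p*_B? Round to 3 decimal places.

1.295

A: p*_A = 1 − 0.596/1.215 = 0.5095.
B: p*_B = 1 − 0.666/1.098 = 0.3934.
p*_A / p*_B = 0.5095/0.3934 = 1.2949.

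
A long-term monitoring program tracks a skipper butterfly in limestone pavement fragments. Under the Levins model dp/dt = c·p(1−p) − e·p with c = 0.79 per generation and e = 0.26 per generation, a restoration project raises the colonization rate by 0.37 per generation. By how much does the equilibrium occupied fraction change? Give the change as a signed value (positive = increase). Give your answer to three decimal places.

0.105

Before: p* = 1 − 0.26/0.79 = 0.6709.
After the change, c = 1.16, e = 0.26, so p* = 1 − 0.26/1.16 = 0.7759.
Δp* = 0.7759 − 0.6709 = +0.1050.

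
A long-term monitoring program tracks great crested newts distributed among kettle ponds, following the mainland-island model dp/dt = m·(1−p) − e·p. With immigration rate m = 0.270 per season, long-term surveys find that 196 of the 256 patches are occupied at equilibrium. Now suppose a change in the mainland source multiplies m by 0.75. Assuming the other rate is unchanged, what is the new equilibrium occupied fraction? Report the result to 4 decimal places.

0.7101

Observed p* = 196/256 = 0.76562.
Balance m(1−p*) = e·p* gives e = m(1−p*)/p* = 0.270×0.23438/0.76562 = 0.08266.
New p* = m/(m+e) = 0.20250/(0.20250+0.08266) = 0.71013.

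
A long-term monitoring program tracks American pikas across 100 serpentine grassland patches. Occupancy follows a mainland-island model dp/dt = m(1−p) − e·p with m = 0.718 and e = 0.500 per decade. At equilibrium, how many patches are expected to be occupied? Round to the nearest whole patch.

59

p* = m/(m+e) = 0.718/1.2180 = 0.5895.
Expected occupied patches = N × p* = 100 × 0.5895 = 58.95 ≈ 59.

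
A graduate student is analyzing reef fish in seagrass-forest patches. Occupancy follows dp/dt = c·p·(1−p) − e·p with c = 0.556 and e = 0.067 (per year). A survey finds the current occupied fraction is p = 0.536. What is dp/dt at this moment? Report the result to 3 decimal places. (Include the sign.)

Colonization term: c·p·(1−p) = 0.556×0.536×0.4640 = 0.13828.
Extinction term: e·p = 0.03591.
dp/dt = 0.13828 − 0.03591 = 0.10237.

0.102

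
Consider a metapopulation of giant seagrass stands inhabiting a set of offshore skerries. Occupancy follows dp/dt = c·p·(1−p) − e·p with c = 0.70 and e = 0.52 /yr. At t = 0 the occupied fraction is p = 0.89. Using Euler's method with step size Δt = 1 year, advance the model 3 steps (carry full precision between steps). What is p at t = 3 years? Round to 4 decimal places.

0.3679

Update rule: p ← p + [c·p·(1−p) − e·p]·Δt with Δt = 1.
t = 1: p = 0.89000 + (-0.39427) = 0.49573
t = 2: p = 0.49573 + (-0.08279) = 0.41294
t = 3: p = 0.41294 + (-0.04503) = 0.36790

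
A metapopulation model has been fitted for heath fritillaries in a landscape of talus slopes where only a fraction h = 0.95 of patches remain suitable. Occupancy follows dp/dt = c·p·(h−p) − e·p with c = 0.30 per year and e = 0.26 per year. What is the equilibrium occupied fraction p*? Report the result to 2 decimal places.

0.08

Setting dp/dt = 0 and dividing by p* gives c·(h−p*) = e.
So p* = h − e/c = 0.95 − 0.26/0.30 = 0.95 − 0.8667 = 0.0833.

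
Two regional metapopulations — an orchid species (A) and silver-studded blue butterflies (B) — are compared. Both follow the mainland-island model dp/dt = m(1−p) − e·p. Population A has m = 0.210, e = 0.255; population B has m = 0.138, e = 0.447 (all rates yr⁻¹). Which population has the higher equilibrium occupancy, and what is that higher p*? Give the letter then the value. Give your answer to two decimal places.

A, 0.45

A: p*_A = m/(m+e) = 0.210/0.4650 = 0.4516.
B: p*_B = 0.138/0.5850 = 0.2359.
A is higher at 0.4516.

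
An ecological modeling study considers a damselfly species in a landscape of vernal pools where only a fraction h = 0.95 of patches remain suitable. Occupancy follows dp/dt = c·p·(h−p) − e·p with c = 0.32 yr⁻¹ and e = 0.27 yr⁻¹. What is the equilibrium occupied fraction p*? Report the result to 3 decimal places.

Setting dp/dt = 0 and dividing by p* gives c·(h−p*) = e.
So p* = h − e/c = 0.95 − 0.27/0.32 = 0.95 − 0.8438 = 0.1062.

0.106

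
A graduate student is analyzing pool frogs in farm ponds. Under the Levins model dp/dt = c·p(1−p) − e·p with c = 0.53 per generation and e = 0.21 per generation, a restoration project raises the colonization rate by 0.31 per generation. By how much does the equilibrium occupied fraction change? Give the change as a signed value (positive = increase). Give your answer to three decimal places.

0.146

Before: p* = 1 − 0.21/0.53 = 0.6038.
After the change, c = 0.84, e = 0.21, so p* = 1 − 0.21/0.84 = 0.7500.
Δp* = 0.7500 − 0.6038 = +0.1462.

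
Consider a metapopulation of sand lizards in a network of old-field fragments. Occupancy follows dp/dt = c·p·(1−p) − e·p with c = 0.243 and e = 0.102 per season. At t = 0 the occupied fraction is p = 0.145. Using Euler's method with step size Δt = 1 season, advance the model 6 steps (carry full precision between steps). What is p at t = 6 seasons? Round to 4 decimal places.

Update rule: p ← p + [c·p·(1−p) − e·p]·Δt with Δt = 1.
step 1: Δp = +0.01534, p = 0.16034
step 2: Δp = +0.01636, p = 0.17670
step 3: Δp = +0.01733, p = 0.19402
step 4: Δp = +0.01821, p = 0.21223
step 5: Δp = +0.01898, p = 0.23121
step 6: Δp = +0.01961, p = 0.25082

0.2508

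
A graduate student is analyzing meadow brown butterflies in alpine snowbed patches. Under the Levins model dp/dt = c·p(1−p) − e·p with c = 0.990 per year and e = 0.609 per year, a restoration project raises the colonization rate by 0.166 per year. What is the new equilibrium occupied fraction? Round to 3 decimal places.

0.473

Before: p* = 1 − 0.609/0.990 = 0.3848.
After the change, c = 1.156, e = 0.609, so p* = 1 − 0.609/1.156 = 0.4732.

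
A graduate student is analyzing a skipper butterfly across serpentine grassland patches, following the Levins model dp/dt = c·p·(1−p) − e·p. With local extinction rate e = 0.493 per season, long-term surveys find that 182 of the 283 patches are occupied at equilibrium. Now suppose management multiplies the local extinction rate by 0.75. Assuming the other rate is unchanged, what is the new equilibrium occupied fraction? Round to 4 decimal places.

0.7323

Observed p* = 182/283 = 0.64311.
Balance c(1−p*) = e gives c = e/(1 − 0.64311) = 0.493/0.35689 = 1.38138.
New p* = 1 − e/c = 1 − 0.36975/1.38138 = 0.73233.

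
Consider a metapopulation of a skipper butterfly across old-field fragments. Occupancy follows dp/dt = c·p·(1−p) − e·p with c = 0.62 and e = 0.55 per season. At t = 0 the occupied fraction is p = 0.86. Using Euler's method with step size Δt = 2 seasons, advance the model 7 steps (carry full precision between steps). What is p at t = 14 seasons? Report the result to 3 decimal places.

Update rule: p ← p + [c·p·(1−p) − e·p]·Δt with Δt = 2.
  1  |  dp/dt·Δt = -0.796704  |  p_1 = 0.063296
  2  |  dp/dt·Δt = +0.003894  |  p_2 = 0.067190
  3  |  dp/dt·Δt = +0.003809  |  p_3 = 0.070998
  4  |  dp/dt·Δt = +0.003689  |  p_4 = 0.074687
  5  |  dp/dt·Δt = +0.003539  |  p_5 = 0.078227
  6  |  dp/dt·Δt = +0.003364  |  p_6 = 0.081590
  7  |  dp/dt·Δt = +0.003168  |  p_7 = 0.084758

0.085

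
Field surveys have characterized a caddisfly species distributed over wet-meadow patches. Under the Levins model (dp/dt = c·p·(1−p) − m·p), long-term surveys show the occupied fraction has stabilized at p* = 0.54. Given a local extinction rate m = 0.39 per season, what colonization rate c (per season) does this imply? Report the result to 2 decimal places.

0.85

At equilibrium c(1−p*) = m, so c = m/(1−p*).
c = 0.39/(1 − 0.54) = 0.39/0.4600 = 0.8478.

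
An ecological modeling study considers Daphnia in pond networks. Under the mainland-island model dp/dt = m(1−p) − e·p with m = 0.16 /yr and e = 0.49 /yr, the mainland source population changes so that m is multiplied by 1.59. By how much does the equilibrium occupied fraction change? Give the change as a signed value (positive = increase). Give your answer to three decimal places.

Before: p* = 0.16/(0.16+0.49) = 0.2462.
After: m = 0.2544, e = 0.49; p* = 0.2544/0.7444 = 0.3418.
Δp* = 0.3418 − 0.2462 = +0.0956.

0.096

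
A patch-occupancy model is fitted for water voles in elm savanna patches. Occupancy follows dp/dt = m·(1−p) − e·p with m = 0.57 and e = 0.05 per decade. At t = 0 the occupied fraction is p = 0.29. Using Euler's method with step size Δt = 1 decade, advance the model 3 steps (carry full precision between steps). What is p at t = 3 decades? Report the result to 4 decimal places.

0.8848

Update rule: p ← p + [m·(1−p) − e·p]·Δt with Δt = 1.
  1  |  dp/dt·Δt = +0.390200  |  p_1 = 0.680200
  2  |  dp/dt·Δt = +0.148276  |  p_2 = 0.828476
  3  |  dp/dt·Δt = +0.056345  |  p_3 = 0.884821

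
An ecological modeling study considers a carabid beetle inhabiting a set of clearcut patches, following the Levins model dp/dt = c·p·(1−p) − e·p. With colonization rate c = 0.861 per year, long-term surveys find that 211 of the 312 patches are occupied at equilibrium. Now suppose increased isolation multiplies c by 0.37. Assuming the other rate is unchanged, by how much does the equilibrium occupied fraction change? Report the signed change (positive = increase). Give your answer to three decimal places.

Observed p* = 211/312 = 0.67628.
Balance c(1−p*) = e gives e = 0.861×(1 − 0.67628) = 0.27872.
New p* = 1 − e/c = 1 − 0.27872/0.31857 = 0.12509.
Δp* = 0.12509 − 0.67628 = -0.55119.

-0.551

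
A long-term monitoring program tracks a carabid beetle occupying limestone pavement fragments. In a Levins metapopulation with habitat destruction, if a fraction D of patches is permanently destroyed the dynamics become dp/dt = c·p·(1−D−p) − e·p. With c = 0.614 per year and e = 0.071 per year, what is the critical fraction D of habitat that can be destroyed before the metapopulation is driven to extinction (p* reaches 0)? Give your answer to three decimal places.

0.884

The nontrivial equilibrium is p* = (1−D) − e/c; extinction occurs when this hits zero.
So D_crit = 1 − e/c = 1 − 0.071/0.614 = 1 − 0.1156 = 0.8844.
Note this equals the original equilibrium occupancy — the Levins extinction-debt result.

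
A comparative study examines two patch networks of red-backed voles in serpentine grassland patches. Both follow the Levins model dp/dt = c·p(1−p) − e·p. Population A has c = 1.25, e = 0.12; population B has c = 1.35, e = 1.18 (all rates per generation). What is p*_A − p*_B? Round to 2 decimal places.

A: p*_A = 1 − 0.12/1.25 = 0.9040.
B: p*_B = 1 − 1.18/1.35 = 0.1259.
p*_A − p*_B = 0.9040 − 0.1259 = 0.7781.

0.78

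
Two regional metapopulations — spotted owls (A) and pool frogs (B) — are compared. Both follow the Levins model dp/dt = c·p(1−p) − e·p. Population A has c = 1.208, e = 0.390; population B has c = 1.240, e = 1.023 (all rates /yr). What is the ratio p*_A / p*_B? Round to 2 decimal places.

3.87

A: p*_A = 1 − 0.390/1.208 = 0.6772.
B: p*_B = 1 − 1.023/1.240 = 0.1750.
p*_A / p*_B = 0.6772/0.1750 = 3.8694.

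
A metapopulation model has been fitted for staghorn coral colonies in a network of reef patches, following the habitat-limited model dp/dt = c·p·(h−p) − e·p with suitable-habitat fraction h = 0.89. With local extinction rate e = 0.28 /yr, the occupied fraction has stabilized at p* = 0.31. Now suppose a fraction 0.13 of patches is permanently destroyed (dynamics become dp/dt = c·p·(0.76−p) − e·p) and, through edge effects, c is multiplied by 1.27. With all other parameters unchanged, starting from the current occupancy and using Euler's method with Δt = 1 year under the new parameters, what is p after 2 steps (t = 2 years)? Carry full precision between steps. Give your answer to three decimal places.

0.308

Balance c(h−p*) = e gives c = e/(0.89 − 0.31000) = 0.28/0.58000 = 0.48276.
Starting from p₀ = 0.31000; update p ← p + (dp/dt)·Δt with the new parameters.
step 1: Δp = -0.00127, p = 0.30873
step 2: Δp = -0.00103, p = 0.30770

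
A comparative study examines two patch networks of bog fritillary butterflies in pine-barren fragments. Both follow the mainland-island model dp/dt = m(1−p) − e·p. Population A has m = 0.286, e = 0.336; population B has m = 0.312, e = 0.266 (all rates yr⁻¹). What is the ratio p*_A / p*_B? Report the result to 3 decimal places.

0.852

A: p*_A = m/(m+e) = 0.286/0.6220 = 0.4598.
B: p*_B = 0.312/0.5780 = 0.5398.
p*_A / p*_B = 0.4598/0.5398 = 0.8518.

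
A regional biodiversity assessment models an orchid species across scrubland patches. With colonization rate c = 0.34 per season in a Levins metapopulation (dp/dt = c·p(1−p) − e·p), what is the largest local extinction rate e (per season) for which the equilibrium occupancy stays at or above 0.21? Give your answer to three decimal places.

0.269

1 − e/c ≥ 0.21 ⇒ e ≤ c(1 − 0.21) = 0.34 × 0.7900.
e_max = 0.2686.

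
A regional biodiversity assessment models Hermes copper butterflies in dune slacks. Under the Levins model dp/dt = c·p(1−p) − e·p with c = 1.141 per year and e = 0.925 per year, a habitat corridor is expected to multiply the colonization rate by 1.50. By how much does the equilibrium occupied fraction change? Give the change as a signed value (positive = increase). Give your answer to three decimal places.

0.270

Before: p* = 1 − 0.925/1.141 = 0.1893.
After the change, c = 1.7115, e = 0.925, so p* = 1 − 0.925/1.7115 = 0.4595.
Δp* = 0.4595 − 0.1893 = +0.2702.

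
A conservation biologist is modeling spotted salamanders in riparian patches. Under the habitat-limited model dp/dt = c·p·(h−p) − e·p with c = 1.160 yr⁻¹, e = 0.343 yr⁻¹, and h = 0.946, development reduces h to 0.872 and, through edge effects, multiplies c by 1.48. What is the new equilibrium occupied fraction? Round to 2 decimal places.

0.67

Before: p* = h − e/c = 0.946 − 0.343/1.160 = 0.946 − 0.2957 = 0.6503.
After: c = 1.7168, e = 0.343, h = 0.872; p* = 0.872 − 0.343/1.7168 = 0.6722.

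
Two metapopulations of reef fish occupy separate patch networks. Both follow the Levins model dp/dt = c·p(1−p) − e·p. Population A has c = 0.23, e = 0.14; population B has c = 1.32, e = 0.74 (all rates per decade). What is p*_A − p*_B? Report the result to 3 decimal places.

-0.048

A: p*_A = 1 − 0.14/0.23 = 0.3913.
B: p*_B = 1 − 0.74/1.32 = 0.4394.
p*_A − p*_B = 0.3913 − 0.4394 = -0.0481.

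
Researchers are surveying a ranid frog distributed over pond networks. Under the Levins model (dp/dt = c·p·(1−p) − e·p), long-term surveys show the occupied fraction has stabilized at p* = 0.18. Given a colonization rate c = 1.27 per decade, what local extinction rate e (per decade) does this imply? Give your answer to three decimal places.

1.041

At equilibrium c(1−p*) = e.
e = 1.27 × (1 − 0.18) = 1.27 × 0.8200 = 1.0414.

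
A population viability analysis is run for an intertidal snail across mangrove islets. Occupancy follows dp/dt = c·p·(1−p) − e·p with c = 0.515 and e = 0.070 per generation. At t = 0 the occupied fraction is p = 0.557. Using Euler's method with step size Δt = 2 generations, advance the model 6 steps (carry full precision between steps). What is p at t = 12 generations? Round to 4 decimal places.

Update rule: p ← p + [c·p·(1−p) − e·p]·Δt with Δt = 2.
step 1: Δp = +0.17617, p = 0.73317
step 2: Δp = +0.09885, p = 0.83203
step 3: Δp = +0.02747, p = 0.85949
step 4: Δp = +0.00406, p = 0.86355
step 5: Δp = +0.00047, p = 0.86402
step 6: Δp = +0.00005, p = 0.86407

0.8641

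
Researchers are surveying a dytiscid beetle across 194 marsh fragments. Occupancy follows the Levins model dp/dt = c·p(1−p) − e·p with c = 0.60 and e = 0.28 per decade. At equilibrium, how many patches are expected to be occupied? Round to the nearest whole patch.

p* = 1 − e/c = 1 − 0.28/0.60 = 0.5333.
Expected occupied patches = N × p* = 194 × 0.5333 = 103.47 ≈ 103.

103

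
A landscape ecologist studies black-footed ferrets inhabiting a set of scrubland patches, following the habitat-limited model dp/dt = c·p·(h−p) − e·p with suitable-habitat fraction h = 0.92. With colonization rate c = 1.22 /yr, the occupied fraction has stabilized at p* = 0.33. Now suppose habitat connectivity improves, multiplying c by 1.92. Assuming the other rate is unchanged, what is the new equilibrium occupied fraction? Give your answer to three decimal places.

0.613

Balance c(h−p*) = e gives e = 1.22×(0.92 − 0.33000) = 0.71980.
New p* = 0.92 − e/c = 0.92 − 0.71980/2.34240 = 0.61271.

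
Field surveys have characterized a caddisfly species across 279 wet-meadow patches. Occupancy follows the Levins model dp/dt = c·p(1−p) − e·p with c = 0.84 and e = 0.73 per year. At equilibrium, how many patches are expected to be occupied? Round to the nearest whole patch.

p* = 1 − e/c = 1 − 0.73/0.84 = 0.1310.
Expected occupied patches = N × p* = 279 × 0.1310 = 36.54 ≈ 37.

37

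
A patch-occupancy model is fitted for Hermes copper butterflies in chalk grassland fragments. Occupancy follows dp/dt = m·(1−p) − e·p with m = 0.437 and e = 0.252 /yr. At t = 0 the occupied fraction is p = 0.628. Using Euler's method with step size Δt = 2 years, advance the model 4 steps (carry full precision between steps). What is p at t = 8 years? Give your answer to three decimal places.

0.634

Update rule: p ← p + [m·(1−p) − e·p]·Δt with Δt = 2.
step 1: Δp = +0.00862, p = 0.63662
step 2: Δp = -0.00326, p = 0.63336
step 3: Δp = +0.00123, p = 0.63459
step 4: Δp = -0.00047, p = 0.63412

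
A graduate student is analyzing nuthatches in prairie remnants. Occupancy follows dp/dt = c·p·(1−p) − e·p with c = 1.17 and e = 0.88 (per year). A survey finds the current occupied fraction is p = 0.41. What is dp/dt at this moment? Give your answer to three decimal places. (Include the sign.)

-0.078

Colonization term: c·p·(1−p) = 1.17×0.41×0.5900 = 0.28302.
Extinction term: e·p = 0.36080.
dp/dt = 0.28302 − 0.36080 = -0.07778.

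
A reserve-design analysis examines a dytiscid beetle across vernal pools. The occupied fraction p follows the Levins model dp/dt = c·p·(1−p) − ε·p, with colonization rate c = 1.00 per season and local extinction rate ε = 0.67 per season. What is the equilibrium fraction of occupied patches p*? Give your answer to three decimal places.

0.330

Setting dp/dt = 0 and dividing through by p* gives c·(1−p*) = ε.
So p* = 1 − ε/c = 1 − 0.67/1.00 = 1 − 0.6700 = 0.3300.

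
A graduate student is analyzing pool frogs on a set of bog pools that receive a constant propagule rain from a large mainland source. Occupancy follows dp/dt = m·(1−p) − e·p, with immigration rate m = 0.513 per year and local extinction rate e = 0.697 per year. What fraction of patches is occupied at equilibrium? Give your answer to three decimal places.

Setting dp/dt = 0: m − m·p* = e·p*, so m = (m+e)·p*.
p* = m/(m+e) = 0.513/(0.513+0.697) = 0.513/1.2100 = 0.4240.

0.424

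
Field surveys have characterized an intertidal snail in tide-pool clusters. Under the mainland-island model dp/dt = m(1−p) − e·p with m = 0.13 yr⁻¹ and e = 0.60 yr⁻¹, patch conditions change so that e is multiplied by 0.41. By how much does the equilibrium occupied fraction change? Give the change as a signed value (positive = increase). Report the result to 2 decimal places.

Before: p* = 0.13/(0.13+0.60) = 0.1781.
After: m = 0.13, e = 0.246; p* = 0.13/0.3760 = 0.3457.
Δp* = 0.3457 − 0.1781 = +0.1677.

0.17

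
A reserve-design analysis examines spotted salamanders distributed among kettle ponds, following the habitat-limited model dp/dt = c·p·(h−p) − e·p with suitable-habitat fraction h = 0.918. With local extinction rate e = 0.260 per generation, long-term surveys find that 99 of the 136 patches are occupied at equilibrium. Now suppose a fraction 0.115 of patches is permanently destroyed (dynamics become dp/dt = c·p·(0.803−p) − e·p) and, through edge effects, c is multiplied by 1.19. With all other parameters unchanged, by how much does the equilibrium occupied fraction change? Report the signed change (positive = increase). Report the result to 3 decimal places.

-0.085

Observed p* = 99/136 = 0.72794.
Balance c(h−p*) = e gives c = e/(0.918 − 0.72794) = 0.260/0.19006 = 1.36799.
New p* = 0.803 − e/c = 0.803 − 0.26000/1.62791 = 0.64329.
Δp* = 0.64329 − 0.72794 = -0.08465.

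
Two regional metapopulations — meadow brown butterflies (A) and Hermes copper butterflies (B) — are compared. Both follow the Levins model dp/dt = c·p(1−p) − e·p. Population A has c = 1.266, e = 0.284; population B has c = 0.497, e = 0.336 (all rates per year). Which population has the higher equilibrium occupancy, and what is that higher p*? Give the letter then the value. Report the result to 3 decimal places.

A, 0.776

A: p*_A = 1 − 0.284/1.266 = 0.7757.
B: p*_B = 1 − 0.336/0.497 = 0.3239.
A is higher at 0.7757.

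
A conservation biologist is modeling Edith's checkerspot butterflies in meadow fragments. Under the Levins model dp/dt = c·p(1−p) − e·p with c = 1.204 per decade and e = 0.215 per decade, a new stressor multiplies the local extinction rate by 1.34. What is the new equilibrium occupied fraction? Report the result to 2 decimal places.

Before: p* = 1 − 0.215/1.204 = 0.8214.
After the change, c = 1.204, e = 0.2881, so p* = 1 − 0.2881/1.204 = 0.7607.

0.76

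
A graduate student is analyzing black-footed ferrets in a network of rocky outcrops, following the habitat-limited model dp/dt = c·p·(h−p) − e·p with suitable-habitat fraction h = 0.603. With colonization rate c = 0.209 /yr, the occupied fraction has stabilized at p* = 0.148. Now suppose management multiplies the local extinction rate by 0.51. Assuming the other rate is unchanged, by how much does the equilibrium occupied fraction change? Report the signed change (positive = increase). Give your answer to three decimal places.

Balance c(h−p*) = e gives e = 0.209×(0.603 − 0.14800) = 0.09509.
New p* = 0.603 − e/c = 0.603 − 0.04850/0.20900 = 0.37094.
Δp* = 0.37094 − 0.14800 = +0.22294.

0.223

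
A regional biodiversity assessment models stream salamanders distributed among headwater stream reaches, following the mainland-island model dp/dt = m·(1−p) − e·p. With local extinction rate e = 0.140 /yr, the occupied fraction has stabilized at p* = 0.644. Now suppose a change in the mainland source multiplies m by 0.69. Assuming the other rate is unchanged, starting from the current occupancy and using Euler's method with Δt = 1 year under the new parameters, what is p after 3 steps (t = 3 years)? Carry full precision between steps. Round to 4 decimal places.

0.5838

Balance m(1−p*) = e·p* gives m = e·p*/(1−p*) = 0.140×0.64400/0.35600 = 0.25326.
Starting from p₀ = 0.64400; update p ← p + (dp/dt)·Δt with the new parameters.
  1  |  dp/dt·Δt = -0.027950  |  p_1 = 0.616050
  2  |  dp/dt·Δt = -0.019153  |  p_2 = 0.596898
  3  |  dp/dt·Δt = -0.013124  |  p_3 = 0.583774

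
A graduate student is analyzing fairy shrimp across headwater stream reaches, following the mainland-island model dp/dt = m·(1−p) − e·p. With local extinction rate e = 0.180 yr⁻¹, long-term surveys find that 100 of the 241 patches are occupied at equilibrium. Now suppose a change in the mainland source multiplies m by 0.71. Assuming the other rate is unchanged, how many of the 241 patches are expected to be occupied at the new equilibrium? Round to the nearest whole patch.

81

Observed p* = 100/241 = 0.41494.
Balance m(1−p*) = e·p* gives m = e·p*/(1−p*) = 0.180×0.41494/0.58506 = 0.12766.
New p* = m/(m+e) = 0.09064/(0.09064+0.18000) = 0.33491.
Expected occupied = 241 × 0.33491 = 80.71 ≈ 81.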